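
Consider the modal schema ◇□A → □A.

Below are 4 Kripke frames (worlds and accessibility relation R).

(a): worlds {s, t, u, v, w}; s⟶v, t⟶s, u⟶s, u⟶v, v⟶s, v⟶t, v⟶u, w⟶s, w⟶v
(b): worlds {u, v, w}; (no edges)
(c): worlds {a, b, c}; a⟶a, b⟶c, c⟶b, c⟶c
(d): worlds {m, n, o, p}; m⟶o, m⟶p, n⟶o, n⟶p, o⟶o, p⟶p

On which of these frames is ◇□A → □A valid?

The schema corresponds to the Euclidean property: ∀x ∀y ∀z (Rxy ∧ Rxz → Ryz).
(a): fails — Rsv and Rsv but not Rvv.
(b): condition met.
(c): fails — Rcb and Rcb but not Rbb.
(d): fails — Rmo and Rmp but not Rop.
Valid on: (b).

(b)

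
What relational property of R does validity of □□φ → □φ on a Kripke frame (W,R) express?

density: ∀x ∀y (Rxy → ∃z (Rxz ∧ Rzy))

Suppose □□φ→□φ is valid. Take Rxy and set V(φ)={w : xR²w}. Then □□φ at x, so □φ at x, so φ at y, i.e. ∃z(Rxz∧Rzy).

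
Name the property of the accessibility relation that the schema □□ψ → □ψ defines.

This is the C4 axiom.
Its frame correspondent is density — ∀x ∀y (Rxy → ∃z (Rxz ∧ Rzy)).

Density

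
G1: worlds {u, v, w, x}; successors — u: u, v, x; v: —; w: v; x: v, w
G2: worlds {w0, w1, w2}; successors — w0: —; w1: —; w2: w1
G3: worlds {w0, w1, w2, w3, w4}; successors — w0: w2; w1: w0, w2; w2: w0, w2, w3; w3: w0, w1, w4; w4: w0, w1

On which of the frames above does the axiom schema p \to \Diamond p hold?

none

The schema corresponds to reflexivity: \forall x Rxx.
G1: fails — world v does not see itself.
G2: fails — world w0 does not see itself.
G3: fails — world w0 does not see itself.
Valid on no frame.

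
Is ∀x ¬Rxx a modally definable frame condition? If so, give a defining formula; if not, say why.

Not definable by any modal formula

If a class were modally definable it would be closed under surjective bounded morphisms (Goldblatt–Thomason).
The 2-cycle (worlds w0,w1 with w0→w1→w0) is irreflexive, and the map sending every world to a single reflexive point • is a surjective bounded morphism (forth: every edge maps to (•,•); back: every world has a successor). So any modal formula valid on the 2-cycle is also valid on the reflexive point, which is not irreflexive.
So no modal formula (or set of formulas) defines exactly the irreflexive frames.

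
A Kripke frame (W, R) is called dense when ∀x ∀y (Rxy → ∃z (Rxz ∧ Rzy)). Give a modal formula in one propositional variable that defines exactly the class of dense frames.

This is density; the standard corresponding axiom is C4: □□p → □p.
Suppose □□p→□p is valid. Take Rxy and set V(p)={w : xR²w}. Then □□p at x, so □p at x, so p at y, i.e. ∃z(Rxz∧Rzy).

□□p → □p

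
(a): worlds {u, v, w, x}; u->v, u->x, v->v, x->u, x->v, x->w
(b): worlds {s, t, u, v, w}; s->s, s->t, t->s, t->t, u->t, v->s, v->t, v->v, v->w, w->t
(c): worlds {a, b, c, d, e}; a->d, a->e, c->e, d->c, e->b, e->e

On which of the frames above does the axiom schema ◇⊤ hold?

Frame correspondent (Sahlqvist): ∀x ∃y Rxy — i.e. seriality.
(a): fails — world w has no successor.
(b): ✓.
(c): fails — world b has no successor.

(b)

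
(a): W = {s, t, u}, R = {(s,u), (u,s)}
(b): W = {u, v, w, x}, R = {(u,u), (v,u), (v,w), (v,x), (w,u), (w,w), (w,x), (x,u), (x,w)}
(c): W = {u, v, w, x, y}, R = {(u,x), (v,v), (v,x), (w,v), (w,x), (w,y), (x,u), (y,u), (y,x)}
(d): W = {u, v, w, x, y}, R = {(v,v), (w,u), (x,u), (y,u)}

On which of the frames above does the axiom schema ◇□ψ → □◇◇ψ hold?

(b)

This is the axiom for a generalized confluence (Geach) condition; its first-order frame correspondent is ∀x ∀y ∀z ((xRy ∧ xRz) → ∃w (yRw ∧ zR²w)).
(a): fails — sRu, sRu but no w with uRw and uR²w.
(b): holds.
(c): fails — uRx, uRx but no t with xRt and xR²t.
(d): fails — wRu, wRu but no t with uRt and uR²t.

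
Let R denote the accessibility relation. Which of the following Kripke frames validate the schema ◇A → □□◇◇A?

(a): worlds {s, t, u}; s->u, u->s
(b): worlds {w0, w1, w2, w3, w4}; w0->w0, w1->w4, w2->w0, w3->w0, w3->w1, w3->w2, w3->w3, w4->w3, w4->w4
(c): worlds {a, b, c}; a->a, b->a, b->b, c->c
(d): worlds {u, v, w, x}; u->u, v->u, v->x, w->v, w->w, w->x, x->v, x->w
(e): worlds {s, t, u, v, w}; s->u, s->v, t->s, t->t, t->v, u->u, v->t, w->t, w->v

The schema corresponds to a generalized confluence (Geach) condition: ∀x ∀y ∀z ((xRy ∧ xR²z) → ∃w (y = w ∧ zR²w)).
(a): fails — sRu, sR²s but no w with u=w and sR²w.
(b): fails — w3Rw0, w3R²w1 but no w with w0=w and w1R²w.
(c): fails — bRb, bR²a but no w with b=w and aR²w.
(d): fails — vRx, vR²u but no t with x=t and uR²t.
(e): fails — sRv, sR²u but no w* with v=w* and uR²w*.

none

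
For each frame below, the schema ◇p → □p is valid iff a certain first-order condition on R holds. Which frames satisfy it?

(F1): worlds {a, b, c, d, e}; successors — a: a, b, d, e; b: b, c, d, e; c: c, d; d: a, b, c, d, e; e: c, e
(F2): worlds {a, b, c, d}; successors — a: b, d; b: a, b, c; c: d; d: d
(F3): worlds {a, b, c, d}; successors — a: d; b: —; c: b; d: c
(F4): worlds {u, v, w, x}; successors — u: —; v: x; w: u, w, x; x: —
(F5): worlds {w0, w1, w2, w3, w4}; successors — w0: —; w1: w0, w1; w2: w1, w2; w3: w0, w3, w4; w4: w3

(F3)

Frame correspondent (Sahlqvist): ∀x ∀y ∀z (Rxy ∧ Rxz → y = z) — i.e. partial functionality.
(F1): fails — a sees both a and b.
(F2): fails — a sees both b and d.
(F3): holds.
(F4): fails — w sees both u and w.
(F5): fails — w1 sees both w0 and w1.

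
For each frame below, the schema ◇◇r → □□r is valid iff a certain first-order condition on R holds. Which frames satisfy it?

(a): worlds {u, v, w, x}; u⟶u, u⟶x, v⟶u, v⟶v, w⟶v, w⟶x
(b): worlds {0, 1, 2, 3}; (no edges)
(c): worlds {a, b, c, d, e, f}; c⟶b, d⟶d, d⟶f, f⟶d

The schema corresponds to a generalized confluence (Geach) condition: ∀x ∀y ∀z ((xR²y ∧ xR²z) → ∃w (y = w ∧ z = w)).
(a): fails — uR²u, uR²x but u ≠ x.
(b): holds.
(c): fails — dR²d, dR²f but d ≠ f.

(b)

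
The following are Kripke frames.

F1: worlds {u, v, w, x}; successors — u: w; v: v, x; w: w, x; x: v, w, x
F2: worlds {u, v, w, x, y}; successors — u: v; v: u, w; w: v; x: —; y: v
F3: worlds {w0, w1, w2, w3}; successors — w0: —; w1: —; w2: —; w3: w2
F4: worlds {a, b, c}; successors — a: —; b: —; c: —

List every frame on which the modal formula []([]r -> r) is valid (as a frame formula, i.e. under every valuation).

F1, F4

The schema corresponds to shift-reflexivity: forall x forall y (Rxy -> Ryy).
F1: ✓.
F2: fails — Ruv but not Rvv.
F3: fails — Rw3w2 but not Rw2w2.
F4: ✓.
Valid on: F1, F4.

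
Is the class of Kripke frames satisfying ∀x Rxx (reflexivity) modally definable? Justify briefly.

The condition is reflexivity. A defining modal formula is □p → p.
Suppose □p→p is valid. At any x set V(p)={w : Rxw}. Then □p holds at x, so p holds at x, i.e. Rxx.

Yes — defined by □p → p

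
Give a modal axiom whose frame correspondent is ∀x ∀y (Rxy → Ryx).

A defining formula is q → □◇q (the B axiom).
Suppose q→□◇q is valid. Take Rxy and set V(q)={x}. Then q at x, so □◇q at x, so ◇q at y, so some z with Ryz has q; z=x, i.e. Ryx.

q → □◇q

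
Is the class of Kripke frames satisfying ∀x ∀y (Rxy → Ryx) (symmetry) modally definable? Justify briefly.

Yes, by r → □◇r

Yes: it is symmetry, defined by the B schema r → □◇r.
Suppose r→□◇r is valid. Take Rxy and set V(r)={x}. Then r at x, so □◇r at x, so ◇r at y, so some z with Ryz has r; z=x, i.e. Ryx.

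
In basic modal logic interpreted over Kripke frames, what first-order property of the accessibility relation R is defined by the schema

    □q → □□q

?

Suppose □q→□□q is valid. Take Rxy, Ryz and set V(q)={w : Rxw}. Then □q at x, so □□q at x, so □q at y, so q at z, i.e. Rxz.

transitivity: ∀x ∀y ∀z (Rxy ∧ Ryz → Rxz)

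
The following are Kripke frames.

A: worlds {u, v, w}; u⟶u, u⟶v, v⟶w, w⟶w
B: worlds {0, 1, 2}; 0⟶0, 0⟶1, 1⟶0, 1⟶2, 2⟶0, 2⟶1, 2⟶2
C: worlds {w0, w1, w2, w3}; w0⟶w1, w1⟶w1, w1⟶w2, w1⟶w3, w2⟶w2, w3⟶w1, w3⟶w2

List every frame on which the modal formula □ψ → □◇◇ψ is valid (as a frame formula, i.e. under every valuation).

This is the axiom for a generalized confluence (Geach) condition; its first-order frame correspondent is ∀x ∀z (xRz → ∃w (xRw ∧ zR²w)).
A: fails — uRv but no t with uRt and vR²t.
B: satisfies the condition.
C: satisfies the condition.

B, C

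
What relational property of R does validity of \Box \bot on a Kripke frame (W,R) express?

□⊥ is valid iff no world has any successor (otherwise □⊥ fails at any world with one).
Conversely, any frame satisfying \forall x \forall y \neg Rxy validates the schema.
Frame condition: \forall x \forall y \neg Rxy.

emptiness of R: \forall x \forall y \neg Rxy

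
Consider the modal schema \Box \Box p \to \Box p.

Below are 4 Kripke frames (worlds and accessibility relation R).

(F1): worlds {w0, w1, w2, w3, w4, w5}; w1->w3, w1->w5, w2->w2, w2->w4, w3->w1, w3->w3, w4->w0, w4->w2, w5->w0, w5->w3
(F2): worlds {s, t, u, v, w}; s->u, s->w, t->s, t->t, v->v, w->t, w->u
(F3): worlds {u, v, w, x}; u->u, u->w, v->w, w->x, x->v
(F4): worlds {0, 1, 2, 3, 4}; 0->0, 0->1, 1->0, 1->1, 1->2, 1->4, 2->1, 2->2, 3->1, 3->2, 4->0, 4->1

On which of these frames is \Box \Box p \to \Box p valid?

(F4)

The schema corresponds to density: \forall x \forall y (Rxy \to \exists z (Rxz \wedge Rzy)).
(F1): fails — Rw1w5 but no z with Rw1z and Rzw5.
(F2): fails — Rwu but no z with Rwz and Rzu.
(F3): fails — Rwx but no z with Rwz and Rzx.
(F4): condition met.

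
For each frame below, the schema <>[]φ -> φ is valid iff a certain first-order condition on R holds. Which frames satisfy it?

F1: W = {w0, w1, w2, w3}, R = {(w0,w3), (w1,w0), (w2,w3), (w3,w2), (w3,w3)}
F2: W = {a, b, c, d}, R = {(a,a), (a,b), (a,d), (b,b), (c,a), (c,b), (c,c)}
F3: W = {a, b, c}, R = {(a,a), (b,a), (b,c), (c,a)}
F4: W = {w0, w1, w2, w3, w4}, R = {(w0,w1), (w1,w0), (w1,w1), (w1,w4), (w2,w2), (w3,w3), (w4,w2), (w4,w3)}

none

This is the axiom for symmetry; its first-order frame correspondent is forall x forall y (Rxy -> Ryx).
F1: fails — Rw1w0 but not Rw0w1.
F2: fails — Rab but not Rba.
F3: fails — Rca but not Rac.
F4: fails — Rw4w2 but not Rw2w4.
Valid on no frame.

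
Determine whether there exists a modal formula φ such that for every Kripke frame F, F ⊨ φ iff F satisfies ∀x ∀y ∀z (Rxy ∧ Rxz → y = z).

This is a Sahlqvist condition; the CD axiom ◇q → □q defines it.

Yes — defined by ◇q → □q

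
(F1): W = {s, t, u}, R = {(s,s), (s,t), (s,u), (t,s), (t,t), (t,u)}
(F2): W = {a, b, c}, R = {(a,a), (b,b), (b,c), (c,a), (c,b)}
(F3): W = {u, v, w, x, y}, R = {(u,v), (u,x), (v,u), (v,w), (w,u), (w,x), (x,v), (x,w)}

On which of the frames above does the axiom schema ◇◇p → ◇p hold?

(F1)

Frame correspondent (Sahlqvist): ∀x ∀y ∀z (Rxy ∧ Ryz → Rxz) — i.e. transitivity.
(F1): ✓.
(F2): fails — Rbc and Rca but not Rba.
(F3): fails — Ruv and Rvw but not Ruw.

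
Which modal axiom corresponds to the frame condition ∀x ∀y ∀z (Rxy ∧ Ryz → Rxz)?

This is transitivity; the standard corresponding axiom is 4: □q → □□q.

□q → □□q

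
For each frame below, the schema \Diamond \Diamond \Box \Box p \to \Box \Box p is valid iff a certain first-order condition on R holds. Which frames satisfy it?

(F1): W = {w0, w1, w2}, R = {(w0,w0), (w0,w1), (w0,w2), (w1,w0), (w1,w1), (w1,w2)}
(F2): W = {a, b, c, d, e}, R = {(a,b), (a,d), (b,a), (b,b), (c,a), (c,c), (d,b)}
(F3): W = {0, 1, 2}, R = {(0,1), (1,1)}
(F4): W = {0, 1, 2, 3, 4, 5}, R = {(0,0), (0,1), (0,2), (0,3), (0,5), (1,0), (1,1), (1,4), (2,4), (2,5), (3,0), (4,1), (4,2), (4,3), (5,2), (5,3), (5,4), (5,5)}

This is the axiom for a generalized confluence (Geach) condition; its first-order frame correspondent is \forall x \forall y \forall z ((x R^2 y \wedge x R^2 z) \to \exists w (y R^2 w \wedge z = w)).
(F1): fails — w0R²w2, w0R²w0 but no w with w2R²w and w0=w.
(F2): fails — bR²a, bR²d but no w with aR²w and d=w.
(F3): condition met.
(F4): fails — 0R²2, 0R²0 but no w with 2R²w and 0=w.

(F3)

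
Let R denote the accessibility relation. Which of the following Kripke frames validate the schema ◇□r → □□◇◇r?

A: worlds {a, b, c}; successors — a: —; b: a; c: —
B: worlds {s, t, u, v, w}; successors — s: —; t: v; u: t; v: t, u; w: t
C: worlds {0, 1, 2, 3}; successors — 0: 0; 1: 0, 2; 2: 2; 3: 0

A

Frame correspondent (Sahlqvist): ∀x ∀y ∀z ((xRy ∧ xR²z) → ∃w (yRw ∧ zR²w)) — i.e. a generalized confluence (Geach) condition.
A: condition met.
B: fails — tRv, tR²u but no w* with vRw* and uR²w*.
C: fails — 1R0, 1R²2 but no w with 0Rw and 2R²w.
Valid on: A.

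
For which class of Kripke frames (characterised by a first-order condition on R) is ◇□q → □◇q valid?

convergence: ∀x ∀y ∀z (Rxy ∧ Rxz → ∃w (Ryw ∧ Rzw))

Suppose ◇□q→□◇q is valid. Take Rxy, Rxz and set V(q)={w : Ryw}. Then □q at y so ◇□q at x, so □◇q at x, so ◇q at z, giving w with Rzw and Ryw.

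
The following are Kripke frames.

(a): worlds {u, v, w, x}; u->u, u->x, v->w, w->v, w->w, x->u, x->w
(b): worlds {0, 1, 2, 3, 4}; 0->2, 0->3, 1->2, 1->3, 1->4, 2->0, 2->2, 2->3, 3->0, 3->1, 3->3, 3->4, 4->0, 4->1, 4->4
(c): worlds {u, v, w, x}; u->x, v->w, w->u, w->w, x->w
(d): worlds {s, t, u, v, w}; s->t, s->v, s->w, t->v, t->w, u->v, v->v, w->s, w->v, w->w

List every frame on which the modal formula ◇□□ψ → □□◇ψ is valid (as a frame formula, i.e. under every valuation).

(b), (d)

This is the axiom for a generalized confluence (Geach) condition; its first-order frame correspondent is ∀x ∀y ∀z ((xRy ∧ xR²z) → ∃w (yR²w ∧ zRw)).
(a): fails — xRw, xR²u but no t with wR²t and uRt.
(b): satisfies the condition.
(c): fails — wRu, wR²u but no t with uR²t and uRt.
(d): satisfies the condition.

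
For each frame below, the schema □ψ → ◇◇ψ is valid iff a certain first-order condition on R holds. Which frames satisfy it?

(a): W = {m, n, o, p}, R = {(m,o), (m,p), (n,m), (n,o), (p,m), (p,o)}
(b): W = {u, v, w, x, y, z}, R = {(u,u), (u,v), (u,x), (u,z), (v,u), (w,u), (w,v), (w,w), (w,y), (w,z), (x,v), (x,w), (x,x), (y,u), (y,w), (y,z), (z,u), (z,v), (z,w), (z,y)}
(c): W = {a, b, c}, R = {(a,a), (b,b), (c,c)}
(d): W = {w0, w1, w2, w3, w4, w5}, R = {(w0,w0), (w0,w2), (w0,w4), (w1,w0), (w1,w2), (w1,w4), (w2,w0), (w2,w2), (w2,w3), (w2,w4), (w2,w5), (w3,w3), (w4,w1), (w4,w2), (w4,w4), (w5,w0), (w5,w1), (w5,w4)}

(b), (c), (d)

This is the axiom for a generalized confluence (Geach) condition; its first-order frame correspondent is ∀x ∃w (xRw ∧ xR²w).
(a): fails — at o but no w with oRw and oR²w.
(b): holds.
(c): holds.
(d): holds.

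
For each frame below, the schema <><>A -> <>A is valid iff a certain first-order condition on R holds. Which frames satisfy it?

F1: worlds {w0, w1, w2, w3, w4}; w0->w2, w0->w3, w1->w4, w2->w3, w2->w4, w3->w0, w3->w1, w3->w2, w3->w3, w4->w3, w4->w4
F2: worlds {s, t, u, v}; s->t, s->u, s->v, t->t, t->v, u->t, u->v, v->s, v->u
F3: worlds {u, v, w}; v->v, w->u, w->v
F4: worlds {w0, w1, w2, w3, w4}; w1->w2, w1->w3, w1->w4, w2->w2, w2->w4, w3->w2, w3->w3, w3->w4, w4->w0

Frame correspondent (Sahlqvist): forall x forall y (x R^2 y -> exists w (y = w & xRw)) — i.e. a generalized confluence (Geach) condition.
F1: fails — w0R²w0 but no w with w0=w and w0Rw.
F2: fails — sR²s but no w with s=w and sRw.
F3: satisfies the condition.
F4: fails — w1R²w0 but no w with w0=w and w1Rw.

F3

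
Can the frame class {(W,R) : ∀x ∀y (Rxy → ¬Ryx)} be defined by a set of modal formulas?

Any modally definable frame class is closed under surjective bounded morphisms.
The 4-cycle (worlds s,t,u,v with s→t→u→v→s) is asymmetric. Mapping every world to a single reflexive point • is a surjective bounded morphism, and the reflexive point is not asymmetric (R•• but asymmetry requires ¬R••).
So no modal formula (or set of formulas) defines exactly the asymmetric frames.

No — not modally definable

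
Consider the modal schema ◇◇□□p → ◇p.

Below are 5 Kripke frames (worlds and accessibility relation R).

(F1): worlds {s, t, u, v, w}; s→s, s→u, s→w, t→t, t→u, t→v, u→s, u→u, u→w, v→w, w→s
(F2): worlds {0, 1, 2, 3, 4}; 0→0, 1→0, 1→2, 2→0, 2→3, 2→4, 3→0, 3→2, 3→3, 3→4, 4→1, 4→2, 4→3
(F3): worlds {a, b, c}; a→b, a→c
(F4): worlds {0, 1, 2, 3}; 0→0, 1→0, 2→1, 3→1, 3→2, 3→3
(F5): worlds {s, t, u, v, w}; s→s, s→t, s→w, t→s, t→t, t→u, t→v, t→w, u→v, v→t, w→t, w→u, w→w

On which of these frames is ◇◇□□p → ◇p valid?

The schema corresponds to a generalized confluence (Geach) condition: ∀x ∀y (xR²y → ∃w (yR²w ∧ xRw)).
(F1): fails — tR²v but no w* with vR²w* and tRw*.
(F2): fails — 4R²0 but no w with 0R²w and 4Rw.
(F3): condition met.
(F4): fails — 2R²0 but no w with 0R²w and 2Rw.
(F5): condition met.
Valid on: (F3), (F5).

(F3), (F5)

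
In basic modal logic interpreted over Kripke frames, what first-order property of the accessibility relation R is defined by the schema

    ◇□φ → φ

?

symmetry

Replacing φ by ¬φ and contraposing gives the equivalent schema φ → □◇φ.
Suppose φ→□◇φ is valid. Take Rxy and set V(φ)={x}. Then φ at x, so □◇φ at x, so ◇φ at y, so some z with Ryz has φ; z=x, i.e. Ryx.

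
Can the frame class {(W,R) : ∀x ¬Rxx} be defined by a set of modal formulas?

Any modally definable frame class is closed under surjective bounded morphisms.
The 4-cycle (worlds w0,w1,w2,w3 with w0→w1→w2→w3→w0) is irreflexive, and the map sending every world to a single reflexive point • is a surjective bounded morphism (forth: every edge maps to (•,•); back: every world has a successor). So any modal formula valid on the 4-cycle is also valid on the reflexive point, which is not irreflexive.
Hence irreflexivity is not modally definable.

Not definable by any modal formula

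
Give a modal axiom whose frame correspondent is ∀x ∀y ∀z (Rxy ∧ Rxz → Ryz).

◇s → □◇s

This is the Euclidean property; the standard corresponding axiom is 5: ◇s → □◇s.
Suppose ◇s→□◇s is valid. Take Rxy, Rxz and set V(s)={y}. Then ◇s at x, so □◇s at x, so ◇s at z, so some w with Rzw has s; w=y, i.e. Rzy. By symmetry of the argument, Ryz.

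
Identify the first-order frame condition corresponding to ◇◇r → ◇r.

Replacing r by ¬r and contraposing gives the equivalent schema □r → □□r.
Suppose □r→□□r is valid. Take Rxy, Ryz and set V(r)={w : Rxw}. Then □r at x, so □□r at x, so □r at y, so r at z, i.e. Rxz.

transitivity: ∀x ∀y ∀z (Rxy ∧ Ryz → Rxz)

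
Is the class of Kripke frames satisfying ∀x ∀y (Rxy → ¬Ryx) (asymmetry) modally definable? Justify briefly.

Modal frame validity is preserved under surjective bounded morphisms.
The 5-cycle (worlds a,b,c,d,e with a→b→c→d→e→a) is asymmetric. Mapping every world to a single reflexive point • is a surjective bounded morphism, and the reflexive point is not asymmetric (R•• but asymmetry requires ¬R••).
Hence asymmetry is not modally definable.

Not modally definable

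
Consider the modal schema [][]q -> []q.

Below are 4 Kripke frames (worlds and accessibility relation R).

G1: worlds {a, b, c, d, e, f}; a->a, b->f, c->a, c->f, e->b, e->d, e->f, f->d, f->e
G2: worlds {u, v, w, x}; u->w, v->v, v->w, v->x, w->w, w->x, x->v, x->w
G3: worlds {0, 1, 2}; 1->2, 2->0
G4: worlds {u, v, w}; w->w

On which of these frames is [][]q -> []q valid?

Frame correspondent (Sahlqvist): forall x forall y (Rxy -> exists z (Rxz & Rzy)) — i.e. density.
G1: fails — Reb but no z with Rez and Rzb.
G2: ✓.
G3: fails — R12 but no z with R1z and Rz2.
G4: ✓.

G2, G4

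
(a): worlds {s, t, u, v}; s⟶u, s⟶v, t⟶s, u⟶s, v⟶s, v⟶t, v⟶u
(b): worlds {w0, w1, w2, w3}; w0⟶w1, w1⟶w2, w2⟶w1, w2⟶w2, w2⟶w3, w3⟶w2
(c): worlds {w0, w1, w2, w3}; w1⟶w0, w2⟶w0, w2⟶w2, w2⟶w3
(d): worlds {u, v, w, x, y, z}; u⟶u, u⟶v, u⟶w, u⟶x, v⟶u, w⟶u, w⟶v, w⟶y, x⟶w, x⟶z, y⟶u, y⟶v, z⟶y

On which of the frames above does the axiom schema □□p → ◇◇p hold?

Frame correspondent (Sahlqvist): ∀x ∃w (xR²w ∧ xR²w) — i.e. a generalized confluence (Geach) condition.
(a): ✓.
(b): ✓.
(c): fails — at w0 but no w with w0R²w and w0R²w.
(d): ✓.
Valid on: (a), (b), (d).

(a), (b), (d)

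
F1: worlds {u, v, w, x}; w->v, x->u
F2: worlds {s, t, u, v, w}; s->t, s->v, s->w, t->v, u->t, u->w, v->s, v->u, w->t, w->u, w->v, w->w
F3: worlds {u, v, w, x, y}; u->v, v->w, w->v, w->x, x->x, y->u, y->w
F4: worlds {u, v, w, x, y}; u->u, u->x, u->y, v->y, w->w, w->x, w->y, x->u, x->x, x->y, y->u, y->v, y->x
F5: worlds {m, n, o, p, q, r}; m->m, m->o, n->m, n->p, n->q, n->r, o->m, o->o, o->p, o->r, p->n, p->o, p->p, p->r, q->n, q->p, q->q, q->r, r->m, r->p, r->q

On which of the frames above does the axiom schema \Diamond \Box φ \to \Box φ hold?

none

This is the axiom for a generalized confluence (Geach) condition; its first-order frame correspondent is \forall x \forall y \forall z ((xRy \wedge xRz) \to \exists w (yRw \wedge z = w)).
F1: fails — wRv, wRv but no t with vRt and v=t.
F2: fails — sRt, sRt but no w* with tRw* and t=w*.
F3: fails — uRv, uRv but no t with vRt and v=t.
F4: fails — uRy, uRy but no t with yRt and y=t.
F5: fails — nRm, nRp but no w with mRw and p=w.
Valid on no frame.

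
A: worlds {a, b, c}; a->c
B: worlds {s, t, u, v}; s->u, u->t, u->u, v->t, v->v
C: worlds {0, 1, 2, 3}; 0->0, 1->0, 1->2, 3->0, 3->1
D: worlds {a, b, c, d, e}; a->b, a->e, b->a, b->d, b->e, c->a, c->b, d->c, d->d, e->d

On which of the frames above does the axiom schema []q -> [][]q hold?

The schema corresponds to transitivity: forall x forall y forall z (Rxy & Ryz -> Rxz).
A: condition met.
B: fails — Rsu and Rut but not Rst.
C: fails — R31 and R12 but not R32.
D: fails — Rdc and Rcb but not Rdb.
Valid on: A.

A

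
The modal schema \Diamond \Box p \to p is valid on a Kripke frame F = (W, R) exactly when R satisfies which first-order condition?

symmetry: \forall x \forall y (Rxy \to Ryx)

Replacing p by ¬p and contraposing gives the equivalent schema p → □◇p.
Suppose p→□◇p is valid. Take Rxy and set V(p)={x}. Then p at x, so □◇p at x, so ◇p at y, so some z with Ryz has p; z=x, i.e. Ryx.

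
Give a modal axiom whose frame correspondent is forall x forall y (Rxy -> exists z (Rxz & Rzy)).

□□q → □q

A defining formula is □□q → □q (the C4 axiom).
Suppose □□q→□q is valid. Take Rxy and set V(q)={w : xR²w}. Then □□q at x, so □q at x, so q at y, i.e. ∃z(Rxz∧Rzy).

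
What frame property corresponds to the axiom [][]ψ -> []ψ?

This schema is the C4 axiom.
It corresponds to density: forall x forall y (Rxy -> exists z (Rxz & Rzy)).

density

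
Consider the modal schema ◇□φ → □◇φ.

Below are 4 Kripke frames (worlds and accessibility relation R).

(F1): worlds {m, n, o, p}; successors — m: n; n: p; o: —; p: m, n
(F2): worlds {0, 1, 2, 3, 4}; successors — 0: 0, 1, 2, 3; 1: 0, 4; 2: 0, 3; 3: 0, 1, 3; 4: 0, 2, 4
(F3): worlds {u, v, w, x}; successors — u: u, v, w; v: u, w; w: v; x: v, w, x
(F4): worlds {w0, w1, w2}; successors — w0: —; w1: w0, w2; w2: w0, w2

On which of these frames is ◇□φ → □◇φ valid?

(F2)

Frame correspondent (Sahlqvist): ∀x ∀y ∀z (Rxy ∧ Rxz → ∃w (Ryw ∧ Rzw)) — i.e. convergence.
(F1): fails — Rpm and Rpn but m and n have no common successor.
(F2): ✓.
(F3): fails — Ruv and Ruw but v and w have no common successor.
(F4): fails — Rw1w2 and Rw1w0 but w2 and w0 have no common successor.
Valid on: (F2).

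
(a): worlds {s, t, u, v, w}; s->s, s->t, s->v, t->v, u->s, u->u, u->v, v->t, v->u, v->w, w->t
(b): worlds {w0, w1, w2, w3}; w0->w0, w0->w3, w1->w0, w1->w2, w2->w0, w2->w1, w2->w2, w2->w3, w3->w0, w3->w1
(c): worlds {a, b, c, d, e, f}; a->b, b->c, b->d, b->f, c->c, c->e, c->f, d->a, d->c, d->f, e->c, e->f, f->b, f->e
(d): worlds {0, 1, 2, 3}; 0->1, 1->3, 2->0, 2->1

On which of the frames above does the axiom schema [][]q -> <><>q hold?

The schema corresponds to a generalized confluence (Geach) condition: forall x exists w (x R^2 w & x R^2 w).
(a): ✓.
(b): ✓.
(c): ✓.
(d): fails — at 1 but no w with 1R²w and 1R²w.

(a), (b), (c)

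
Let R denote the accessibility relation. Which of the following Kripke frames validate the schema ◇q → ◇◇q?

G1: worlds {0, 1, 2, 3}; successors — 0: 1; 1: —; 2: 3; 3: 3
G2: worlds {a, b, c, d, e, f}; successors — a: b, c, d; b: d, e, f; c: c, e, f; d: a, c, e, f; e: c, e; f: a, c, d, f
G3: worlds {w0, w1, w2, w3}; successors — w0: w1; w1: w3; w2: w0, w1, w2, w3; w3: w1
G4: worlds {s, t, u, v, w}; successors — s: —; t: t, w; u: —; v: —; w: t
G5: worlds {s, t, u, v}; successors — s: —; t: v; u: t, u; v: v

G4, G5

Frame correspondent (Sahlqvist): ∀x ∀y (xRy → ∃w (y = w ∧ xR²w)) — i.e. a generalized confluence (Geach) condition.
G1: fails — 0R1 but no w with 1=w and 0R²w.
G2: fails — aRb but no w with b=w and aR²w.
G3: fails — w0Rw1 but no w with w1=w and w0R²w.
G4: holds.
G5: holds.
Valid on: G4, G5.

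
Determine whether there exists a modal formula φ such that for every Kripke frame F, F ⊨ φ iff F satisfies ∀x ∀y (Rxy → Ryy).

Yes: it is shift-reflexivity, defined by the T□ schema □(□q → q).
Suppose □(□q→q) is valid. Take Rxy and set V(q)={w : Ryw}. Then at y, □q holds; since □(□q→q) at x, □q→q at y, so q at y, i.e. Ryy.

Definable; □(□q → q) defines it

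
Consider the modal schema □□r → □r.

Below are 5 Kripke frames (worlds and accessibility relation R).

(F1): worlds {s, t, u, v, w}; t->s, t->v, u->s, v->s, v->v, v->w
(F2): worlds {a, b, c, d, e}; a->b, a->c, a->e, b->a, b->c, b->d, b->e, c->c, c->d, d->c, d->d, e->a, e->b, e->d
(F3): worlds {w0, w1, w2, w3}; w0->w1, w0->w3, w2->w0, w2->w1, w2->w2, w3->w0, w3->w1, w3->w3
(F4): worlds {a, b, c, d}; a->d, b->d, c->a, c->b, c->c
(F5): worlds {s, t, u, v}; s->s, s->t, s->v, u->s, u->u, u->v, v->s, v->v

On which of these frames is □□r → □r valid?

(F2), (F3), (F5)

The schema corresponds to density: ∀x ∀y (Rxy → ∃z (Rxz ∧ Rzy)).
(F1): fails — Rus but no z with Ruz and Rzs.
(F2): satisfies the condition.
(F3): satisfies the condition.
(F4): fails — Rad but no z with Raz and Rzd.
(F5): satisfies the condition.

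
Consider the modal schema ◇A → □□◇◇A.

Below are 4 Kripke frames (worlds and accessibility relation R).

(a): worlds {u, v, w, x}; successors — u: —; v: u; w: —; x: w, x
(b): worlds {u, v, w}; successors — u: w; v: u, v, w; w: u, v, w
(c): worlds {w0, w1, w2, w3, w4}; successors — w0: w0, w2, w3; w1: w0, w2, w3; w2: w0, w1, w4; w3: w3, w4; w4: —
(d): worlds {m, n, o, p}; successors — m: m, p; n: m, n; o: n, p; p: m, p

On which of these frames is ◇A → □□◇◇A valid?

(b)

The schema corresponds to a generalized confluence (Geach) condition: ∀x ∀y ∀z ((xRy ∧ xR²z) → ∃w (y = w ∧ zR²w)).
(a): fails — xRw, xR²w but no t with w=t and wR²t.
(b): holds.
(c): fails — w0Rw0, w0R²w3 but no w with w0=w and w3R²w.
(d): fails — nRn, nR²m but no w with n=w and mR²w.
Valid on: (b).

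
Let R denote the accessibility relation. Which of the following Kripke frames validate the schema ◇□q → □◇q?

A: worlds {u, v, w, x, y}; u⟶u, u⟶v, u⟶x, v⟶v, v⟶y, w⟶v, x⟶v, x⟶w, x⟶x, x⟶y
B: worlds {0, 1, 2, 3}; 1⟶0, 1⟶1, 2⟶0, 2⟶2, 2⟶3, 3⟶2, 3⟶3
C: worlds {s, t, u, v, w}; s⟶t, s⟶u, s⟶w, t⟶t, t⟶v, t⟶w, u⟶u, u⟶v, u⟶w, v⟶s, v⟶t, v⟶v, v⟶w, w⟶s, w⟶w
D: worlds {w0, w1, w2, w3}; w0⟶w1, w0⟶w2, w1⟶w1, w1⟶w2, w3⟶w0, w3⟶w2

C

The schema corresponds to convergence: ∀x ∀y ∀z (Rxy ∧ Rxz → ∃w (Ryw ∧ Rzw)).
A: fails — Rvv and Rvy but v and y have no common successor.
B: fails — R10 and R10 but 0 and 0 have no common successor.
C: ✓.
D: fails — Rw0w1 and Rw0w2 but w1 and w2 have no common successor.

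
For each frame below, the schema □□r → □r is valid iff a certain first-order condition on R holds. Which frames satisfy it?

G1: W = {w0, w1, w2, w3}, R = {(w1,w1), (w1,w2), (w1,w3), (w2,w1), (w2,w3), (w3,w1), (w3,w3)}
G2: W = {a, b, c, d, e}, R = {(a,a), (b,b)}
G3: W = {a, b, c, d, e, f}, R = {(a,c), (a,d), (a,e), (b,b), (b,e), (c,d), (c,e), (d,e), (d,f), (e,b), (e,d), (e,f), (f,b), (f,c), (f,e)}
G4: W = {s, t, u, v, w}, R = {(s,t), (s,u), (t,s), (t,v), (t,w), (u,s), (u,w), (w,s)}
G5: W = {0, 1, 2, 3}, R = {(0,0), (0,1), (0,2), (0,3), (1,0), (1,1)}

G1, G2, G5

This is the axiom for density; its first-order frame correspondent is ∀x ∀y (Rxy → ∃z (Rxz ∧ Rzy)).
G1: ✓.
G2: ✓.
G3: fails — Rfc but no z with Rfz and Rzc.
G4: fails — Rtv but no z with Rtz and Rzv.
G5: ✓.
Valid on: G1, G2, G5.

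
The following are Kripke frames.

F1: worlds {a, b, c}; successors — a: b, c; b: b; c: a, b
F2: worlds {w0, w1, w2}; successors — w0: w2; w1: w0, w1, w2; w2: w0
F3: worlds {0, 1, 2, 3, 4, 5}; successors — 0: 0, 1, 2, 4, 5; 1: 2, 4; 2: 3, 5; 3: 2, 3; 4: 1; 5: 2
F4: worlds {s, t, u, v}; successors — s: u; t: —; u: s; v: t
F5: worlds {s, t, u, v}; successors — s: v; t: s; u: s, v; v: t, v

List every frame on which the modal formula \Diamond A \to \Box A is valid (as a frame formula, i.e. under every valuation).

F4

This is the axiom for partial functionality; its first-order frame correspondent is \forall x \forall y \forall z (Rxy \wedge Rxz \to y = z).
F1: fails — a sees both b and c.
F2: fails — w1 sees both w0 and w1.
F3: fails — 0 sees both 0 and 1.
F4: ✓.
F5: fails — u sees both s and v.
Valid on: F4.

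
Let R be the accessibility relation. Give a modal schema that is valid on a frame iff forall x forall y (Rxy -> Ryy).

□(□p → p)

A defining formula is □(□p → p) (the T□ axiom).
Suppose □(□p→p) is valid. Take Rxy and set V(p)={w : Ryw}. Then at y, □p holds; since □(□p→p) at x, □p→p at y, so p at y, i.e. Ryy.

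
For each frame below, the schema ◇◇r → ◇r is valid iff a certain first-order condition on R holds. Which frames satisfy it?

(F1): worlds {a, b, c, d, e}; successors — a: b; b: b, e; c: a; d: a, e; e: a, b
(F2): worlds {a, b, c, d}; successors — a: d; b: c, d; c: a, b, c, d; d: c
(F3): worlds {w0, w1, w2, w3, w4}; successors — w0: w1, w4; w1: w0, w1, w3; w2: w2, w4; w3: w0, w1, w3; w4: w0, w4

The schema corresponds to transitivity: ∀x ∀y ∀z (Rxy ∧ Ryz → Rxz).
(F1): fails — Reb and Rbe but not Ree.
(F2): fails — Rbc and Rcb but not Rbb.
(F3): fails — Rw1w0 and Rw0w4 but not Rw1w4.
Valid on no frame.

none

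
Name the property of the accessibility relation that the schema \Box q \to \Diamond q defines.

Suppose □q→◇q is valid. At any x set V(q)=W. Then □q at x, so ◇q at x, so x has a successor.
Conversely, any frame satisfying \forall x \exists y Rxy validates the schema.
Frame condition: \forall x \exists y Rxy.

seriality: \forall x \exists y Rxy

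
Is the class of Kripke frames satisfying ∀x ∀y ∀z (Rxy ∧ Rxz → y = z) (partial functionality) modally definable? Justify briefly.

This is a Sahlqvist condition; the CD axiom ◇r → □r defines it.
Suppose ◇r→□r is valid. Take Rxy, Rxz and set V(r)={y}. Then ◇r at x, so □r at x, so r at z, i.e. z=y.

Yes — defined by ◇r → □r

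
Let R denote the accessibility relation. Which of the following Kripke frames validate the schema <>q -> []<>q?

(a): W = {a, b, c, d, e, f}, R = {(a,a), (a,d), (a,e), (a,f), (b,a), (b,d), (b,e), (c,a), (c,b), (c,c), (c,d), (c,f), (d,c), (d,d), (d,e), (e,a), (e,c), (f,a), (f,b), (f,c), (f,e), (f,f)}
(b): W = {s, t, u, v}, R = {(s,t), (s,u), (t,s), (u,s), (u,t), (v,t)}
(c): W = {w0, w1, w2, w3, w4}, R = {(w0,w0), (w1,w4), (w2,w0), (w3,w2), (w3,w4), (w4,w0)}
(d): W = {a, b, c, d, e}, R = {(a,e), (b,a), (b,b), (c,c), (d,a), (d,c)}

The schema corresponds to the Euclidean property: forall x forall y forall z (Rxy & Rxz -> Ryz).
(a): fails — Rae and Rae but not Ree.
(b): fails — Rsu and Rsu but not Ruu.
(c): fails — Rw1w4 and Rw1w4 but not Rw4w4.
(d): fails — Rae and Rae but not Ree.

none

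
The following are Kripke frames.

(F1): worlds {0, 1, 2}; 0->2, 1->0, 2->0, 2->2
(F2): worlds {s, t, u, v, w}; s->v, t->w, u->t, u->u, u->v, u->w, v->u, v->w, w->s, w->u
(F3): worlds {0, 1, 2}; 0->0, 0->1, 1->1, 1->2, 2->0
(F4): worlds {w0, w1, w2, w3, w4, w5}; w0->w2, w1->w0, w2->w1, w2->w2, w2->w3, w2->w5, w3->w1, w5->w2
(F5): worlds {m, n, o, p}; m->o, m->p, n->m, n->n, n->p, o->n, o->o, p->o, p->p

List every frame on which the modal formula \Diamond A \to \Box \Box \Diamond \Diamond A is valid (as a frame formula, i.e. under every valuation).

The schema corresponds to a generalized confluence (Geach) condition: \forall x \forall y \forall z ((xRy \wedge x R^2 z) \to \exists w (y = w \wedge z R^2 w)).
(F1): condition met.
(F2): fails — uRt, uR²s but no w* with t=w* and sR²w*.
(F3): fails — 1R2, 1R²2 but no w with 2=w and 2R²w.
(F4): fails — w0Rw2, w0R²w3 but no w with w2=w and w3R²w.
(F5): fails — nRm, nR²m but no w with m=w and mR²w.

(F1)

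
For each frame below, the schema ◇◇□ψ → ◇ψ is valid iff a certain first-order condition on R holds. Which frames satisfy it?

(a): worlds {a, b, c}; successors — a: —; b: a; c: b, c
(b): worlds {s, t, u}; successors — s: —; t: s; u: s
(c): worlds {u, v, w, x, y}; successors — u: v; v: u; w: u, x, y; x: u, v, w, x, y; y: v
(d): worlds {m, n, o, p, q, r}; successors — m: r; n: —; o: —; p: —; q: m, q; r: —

Frame correspondent (Sahlqvist): ∀x ∀y (xR²y → ∃w (yRw ∧ xRw)) — i.e. a generalized confluence (Geach) condition.
(a): fails — cR²a but no w with aRw and cRw.
(b): condition met.
(c): fails — wR²u but no t with uRt and wRt.
(d): fails — qR²m but no w with mRw and qRw.
Valid on: (b).

(b)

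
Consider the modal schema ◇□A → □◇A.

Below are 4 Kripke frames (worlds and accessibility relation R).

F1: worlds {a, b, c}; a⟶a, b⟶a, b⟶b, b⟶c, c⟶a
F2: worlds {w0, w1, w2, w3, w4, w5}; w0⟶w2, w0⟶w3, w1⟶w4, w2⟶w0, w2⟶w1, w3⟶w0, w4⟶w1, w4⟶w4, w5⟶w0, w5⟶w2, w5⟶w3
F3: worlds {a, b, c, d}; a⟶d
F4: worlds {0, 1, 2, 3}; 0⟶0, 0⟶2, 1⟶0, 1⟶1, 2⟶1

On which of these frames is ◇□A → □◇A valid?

F1

Frame correspondent (Sahlqvist): ∀x ∀y ∀z (Rxy ∧ Rxz → ∃w (Ryw ∧ Rzw)) — i.e. convergence.
F1: satisfies the condition.
F2: fails — Rw2w1 and Rw2w0 but w1 and w0 have no common successor.
F3: fails — Rad and Rad but d and d have no common successor.
F4: fails — R00 and R02 but 0 and 2 have no common successor.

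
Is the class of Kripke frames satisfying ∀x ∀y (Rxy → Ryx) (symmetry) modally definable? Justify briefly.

Yes — defined by q → □◇q

This is a Sahlqvist condition; the B axiom q → □◇q defines it.
Suppose q→□◇q is valid. Take Rxy and set V(q)={x}. Then q at x, so □◇q at x, so ◇q at y, so some z with Ryz has q; z=x, i.e. Ryx.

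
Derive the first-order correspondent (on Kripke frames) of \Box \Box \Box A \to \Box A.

\forall x \forall z (xRz \to \exists w (x R^3 w \wedge z = w))

This is a Sahlqvist (Geach-type) schema ◇^0□^3A → □^1◇^0A.
Minimal-valuation argument: fix x; take any y with xR^0y and any z with xR^1z. Set V(A) to the set of worlds R-reachable from y in exactly 3 steps. Then □^3A holds at y, so the antecedent holds at x; validity forces ◇^0A at z, giving a w with zR^0w and yR^3w.
First-order correspondent: \forall x \forall z (xRz \to \exists w (x R^3 w \wedge z = w)).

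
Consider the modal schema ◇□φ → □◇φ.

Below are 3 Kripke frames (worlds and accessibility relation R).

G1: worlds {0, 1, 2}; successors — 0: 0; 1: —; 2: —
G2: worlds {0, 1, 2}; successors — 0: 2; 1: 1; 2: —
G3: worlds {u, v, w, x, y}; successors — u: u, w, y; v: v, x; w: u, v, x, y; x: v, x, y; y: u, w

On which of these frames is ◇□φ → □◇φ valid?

The schema corresponds to convergence: ∀x ∀y ∀z (Rxy ∧ Rxz → ∃w (Ryw ∧ Rzw)).
G1: holds.
G2: fails — R02 and R02 but 2 and 2 have no common successor.
G3: fails — Rwu and Rwv but u and v have no common successor.
Valid on: G1.

G1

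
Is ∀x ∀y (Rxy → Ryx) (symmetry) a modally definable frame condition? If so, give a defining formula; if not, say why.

Definable; p → □◇p defines it

This is a Sahlqvist condition; the B axiom p → □◇p defines it.
Suppose p→□◇p is valid. Take Rxy and set V(p)={x}. Then p at x, so □◇p at x, so ◇p at y, so some z with Ryz has p; z=x, i.e. Ryx.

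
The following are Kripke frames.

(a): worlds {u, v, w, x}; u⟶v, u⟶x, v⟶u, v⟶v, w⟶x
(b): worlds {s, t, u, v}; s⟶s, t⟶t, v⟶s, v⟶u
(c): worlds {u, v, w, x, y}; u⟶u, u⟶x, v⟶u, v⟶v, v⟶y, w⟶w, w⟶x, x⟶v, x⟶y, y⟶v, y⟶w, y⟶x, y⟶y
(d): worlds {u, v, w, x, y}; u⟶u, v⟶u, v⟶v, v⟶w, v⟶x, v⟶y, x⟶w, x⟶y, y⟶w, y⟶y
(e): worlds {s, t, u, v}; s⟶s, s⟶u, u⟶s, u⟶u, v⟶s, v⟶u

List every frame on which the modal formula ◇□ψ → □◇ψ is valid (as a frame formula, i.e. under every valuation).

The schema corresponds to convergence: ∀x ∀y ∀z (Rxy ∧ Rxz → ∃w (Ryw ∧ Rzw)).
(a): fails — Ruv and Rux but v and x have no common successor.
(b): fails — Rvu and Rvu but u and u have no common successor.
(c): fails — Ruu and Rux but u and x have no common successor.
(d): fails — Rvv and Rvw but v and w have no common successor.
(e): holds.
Valid on: (e).

(e)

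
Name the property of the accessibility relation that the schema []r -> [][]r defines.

transitivity

Suppose □r→□□r is valid. Take Rxy, Ryz and set V(r)={w : Rxw}. Then □r at x, so □□r at x, so □r at y, so r at z, i.e. Rxz.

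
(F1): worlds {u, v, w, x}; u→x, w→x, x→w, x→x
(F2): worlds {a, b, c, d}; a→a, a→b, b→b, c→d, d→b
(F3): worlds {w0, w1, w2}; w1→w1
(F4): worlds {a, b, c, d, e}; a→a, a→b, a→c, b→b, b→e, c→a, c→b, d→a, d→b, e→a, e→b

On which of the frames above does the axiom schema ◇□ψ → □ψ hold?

The schema corresponds to the Euclidean property: ∀x ∀y ∀z (Rxy ∧ Rxz → Ryz).
(F1): fails — Rxw and Rxw but not Rww.
(F2): fails — Rab and Raa but not Rba.
(F3): holds.
(F4): fails — Rab and Raa but not Rba.
Valid on: (F3).

(F3)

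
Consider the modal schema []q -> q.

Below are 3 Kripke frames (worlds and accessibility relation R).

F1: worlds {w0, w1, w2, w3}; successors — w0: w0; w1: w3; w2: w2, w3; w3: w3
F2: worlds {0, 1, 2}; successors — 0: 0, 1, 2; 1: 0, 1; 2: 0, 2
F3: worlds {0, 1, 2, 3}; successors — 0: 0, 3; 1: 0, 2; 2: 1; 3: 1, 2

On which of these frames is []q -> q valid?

This is the axiom for reflexivity; its first-order frame correspondent is forall x Rxx.
F1: fails — world w1 does not see itself.
F2: satisfies the condition.
F3: fails — world 1 does not see itself.
Valid on: F2.

F2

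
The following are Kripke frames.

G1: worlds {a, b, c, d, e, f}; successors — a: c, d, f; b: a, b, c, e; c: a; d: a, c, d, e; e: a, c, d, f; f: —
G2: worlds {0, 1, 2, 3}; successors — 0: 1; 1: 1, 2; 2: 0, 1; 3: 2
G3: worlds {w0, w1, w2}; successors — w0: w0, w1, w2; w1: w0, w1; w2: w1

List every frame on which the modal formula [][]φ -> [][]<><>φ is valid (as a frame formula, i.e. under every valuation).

The schema corresponds to a generalized confluence (Geach) condition: forall x forall z (x R^2 z -> exists w (x R^2 w & z R^2 w)).
G1: fails — bR²f but no w with bR²w and fR²w.
G2: condition met.
G3: condition met.
Valid on: G2, G3.

G2, G3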